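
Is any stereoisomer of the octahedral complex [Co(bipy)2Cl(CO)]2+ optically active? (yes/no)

An octahedron has six vertices in three trans pairs; every non-trans pair is cis.
Each bipy is bidentate and must span two cis positions.
Systematic placement gives 2 geometric isomers: Cl and CO mutually trans; Cl and CO mutually cis (chiral).
One of these lacks any improper symmetry element and so occurs as an enantiomeric pair, giving 2 + 1 = 3 stereoisomers in total.

yes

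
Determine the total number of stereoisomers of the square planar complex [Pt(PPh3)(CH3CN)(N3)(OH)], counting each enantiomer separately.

Working through the distinct placements yields 3 geometric isomers: (CH3CN/OH trans, N3/PPh3 trans); (CH3CN/PPh3 trans, N3/OH trans); (CH3CN/N3 trans, OH/PPh3 trans).
Each arrangement has an internal mirror plane or centre of symmetry, so none is chiral.

3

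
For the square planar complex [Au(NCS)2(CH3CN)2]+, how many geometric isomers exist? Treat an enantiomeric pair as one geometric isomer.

2

A square has two trans pairs of vertices; adjacent vertices are cis.
The distinct arrangements are (2 in all): NCS cis; NCS trans.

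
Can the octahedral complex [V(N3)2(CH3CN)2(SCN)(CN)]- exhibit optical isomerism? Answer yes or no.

An octahedron has six vertices in three trans pairs; every non-trans pair is cis.
Working through the distinct placements yields 6 geometric isomers: N3 cis, CH3CN trans; N3 trans, CH3CN trans; N3 cis, CH3CN cis (3 arrangements, 2 chiral); N3 trans, CH3CN cis.
Of these, 2 lack any improper symmetry element and so occur as enantiomeric pairs, giving 6 + 2 = 8 stereoisomers in total.

yes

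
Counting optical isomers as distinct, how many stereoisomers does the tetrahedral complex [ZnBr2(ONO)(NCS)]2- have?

All four vertices of a tetrahedron are equivalent and mutually adjacent, so cis/trans isomerism cannot arise.
Only one geometric arrangement is possible.

1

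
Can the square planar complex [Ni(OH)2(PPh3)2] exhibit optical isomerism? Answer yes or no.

A square has two trans pairs of vertices; adjacent vertices are cis.
Systematic placement gives 2 geometric isomers: OH cis; OH trans.
Each arrangement has an internal mirror plane or centre of symmetry, so none is chiral.

no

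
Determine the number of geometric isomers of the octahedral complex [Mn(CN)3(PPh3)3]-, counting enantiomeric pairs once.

In an octahedral complex each vertex has one trans partner and four cis neighbours.
The distinct arrangements are (2 in all): CN mer; CN fac.

2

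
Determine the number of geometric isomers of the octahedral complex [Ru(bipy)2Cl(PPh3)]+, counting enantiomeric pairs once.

2

An octahedron has six vertices in three trans pairs; every non-trans pair is cis.
Each bipy is bidentate and must span two cis positions.
There are 2 geometric isomers: Cl and PPh3 mutually trans; Cl and PPh3 mutually cis (chiral).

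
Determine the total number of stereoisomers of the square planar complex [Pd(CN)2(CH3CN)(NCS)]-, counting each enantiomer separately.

2

A square has two trans pairs of vertices; adjacent vertices are cis.
There are 2 geometric isomers: CN cis; CN trans.
Each arrangement has an internal mirror plane or centre of symmetry, so none is chiral.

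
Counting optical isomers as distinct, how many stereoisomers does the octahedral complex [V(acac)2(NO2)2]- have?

3

In an octahedral complex each vertex has one trans partner and four cis neighbours.
Each acac is bidentate and must span two cis positions.
The distinct arrangements are (2 in all): NO2 trans; NO2 cis (chiral).
One of these lacks any improper symmetry element and so occurs as an enantiomeric pair, giving 2 + 1 = 3 stereoisomers in total.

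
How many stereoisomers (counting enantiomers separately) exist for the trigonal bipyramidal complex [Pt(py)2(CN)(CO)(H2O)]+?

In a trigonal bipyramid the two axial positions differ from the three equatorial ones.
Exhaustive case analysis gives 7 geometric isomers.
Of these, 3 lack any improper symmetry element and so occur as enantiomeric pairs, giving 7 + 3 = 10 stereoisomers in total.

10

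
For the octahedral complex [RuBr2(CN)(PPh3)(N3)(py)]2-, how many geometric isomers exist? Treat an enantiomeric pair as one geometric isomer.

9

The six octahedral sites form three mutually perpendicular trans pairs.
Systematic enumeration (placing each ligand type in turn and discarding arrangements equivalent by rotation or reflection) gives 9 geometric isomers.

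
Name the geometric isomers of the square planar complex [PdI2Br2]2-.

cis and trans

There are 2 geometric isomers: I cis; I trans.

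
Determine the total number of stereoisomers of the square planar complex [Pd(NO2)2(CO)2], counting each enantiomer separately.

In a square planar complex each vertex has one trans partner and two cis neighbours.
Working through the distinct placements yields 2 geometric isomers: NO2 cis; NO2 trans.
Each arrangement has an internal mirror plane or centre of symmetry, so none is chiral.

2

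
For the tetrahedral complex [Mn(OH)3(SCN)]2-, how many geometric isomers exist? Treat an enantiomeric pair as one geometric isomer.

Only one geometric arrangement is possible.

1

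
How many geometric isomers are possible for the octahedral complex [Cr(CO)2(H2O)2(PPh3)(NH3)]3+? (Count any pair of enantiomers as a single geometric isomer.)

The six octahedral sites form three mutually perpendicular trans pairs.
There are 6 geometric isomers: CO trans, H2O trans; CO trans, H2O cis; CO cis, H2O cis (3 arrangements, 2 chiral); CO cis, H2O trans.

6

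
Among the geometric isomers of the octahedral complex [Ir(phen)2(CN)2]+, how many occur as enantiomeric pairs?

1

The six octahedral sites form three mutually perpendicular trans pairs.
Each phen is bidentate and must span two cis positions.
Systematic placement gives 2 geometric isomers: CN trans; CN cis (chiral).
One of these lacks any improper symmetry element and so occurs as an enantiomeric pair, giving 2 + 1 = 3 stereoisomers in total.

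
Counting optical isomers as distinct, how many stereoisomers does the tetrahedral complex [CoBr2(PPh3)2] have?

In a tetrahedral complex all four positions are equivalent and every pair of ligands is adjacent — there is no cis/trans distinction.
Only one geometric arrangement is possible.

1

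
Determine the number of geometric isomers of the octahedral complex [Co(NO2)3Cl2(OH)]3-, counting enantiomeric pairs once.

An octahedron has six vertices in three trans pairs; every non-trans pair is cis.
Working through the distinct placements yields 3 geometric isomers: NO2 mer, Cl trans; NO2 fac, Cl cis; NO2 mer, Cl cis.

3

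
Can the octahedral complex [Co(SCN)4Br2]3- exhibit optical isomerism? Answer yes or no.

The six octahedral sites form three mutually perpendicular trans pairs.
The distinct arrangements are (2 in all): Br trans; Br cis.
Each arrangement has an internal mirror plane or centre of symmetry, so none is chiral.

no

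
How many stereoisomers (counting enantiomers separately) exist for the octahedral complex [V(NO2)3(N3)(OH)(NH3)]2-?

There are 4 geometric isomers: NO2 mer (3 arrangements); NO2 fac (chiral).
One of these lacks any improper symmetry element and so occurs as an enantiomeric pair, giving 4 + 1 = 5 stereoisomers in total.

5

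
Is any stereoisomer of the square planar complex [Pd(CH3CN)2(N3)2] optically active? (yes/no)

A square has two trans pairs of vertices; adjacent vertices are cis.
The distinct arrangements are (2 in all): CH3CN cis; CH3CN trans.
Each arrangement has an internal mirror plane or centre of symmetry, so none is chiral.

no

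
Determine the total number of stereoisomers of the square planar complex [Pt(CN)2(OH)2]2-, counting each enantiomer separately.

In a square planar complex each vertex has one trans partner and two cis neighbours.
The distinct arrangements are (2 in all): CN cis; CN trans.
Each arrangement has an internal mirror plane or centre of symmetry, so none is chiral.

2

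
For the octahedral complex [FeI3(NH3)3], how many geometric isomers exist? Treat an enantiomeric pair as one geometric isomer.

2

In an octahedral complex each vertex has one trans partner and four cis neighbours.
Working through the distinct placements yields 2 geometric isomers: I mer; I fac.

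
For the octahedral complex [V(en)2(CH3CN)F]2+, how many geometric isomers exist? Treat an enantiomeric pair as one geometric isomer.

An octahedron has six vertices in three trans pairs; every non-trans pair is cis.
Each en is bidentate and must span two cis positions.
The distinct arrangements are (2 in all): CH3CN and F mutually trans; CH3CN and F mutually cis (chiral).

2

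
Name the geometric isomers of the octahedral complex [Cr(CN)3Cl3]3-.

An octahedron has six vertices in three trans pairs; every non-trans pair is cis.
Systematic placement gives 2 geometric isomers: CN mer; CN fac.

fac and mer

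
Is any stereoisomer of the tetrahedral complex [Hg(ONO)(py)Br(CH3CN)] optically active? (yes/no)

yes

All four vertices of a tetrahedron are equivalent and mutually adjacent, so cis/trans isomerism cannot arise.
Only one geometric arrangement is possible; it has no improper symmetry element, so it exists as a pair of enantiomers (2 stereoisomers).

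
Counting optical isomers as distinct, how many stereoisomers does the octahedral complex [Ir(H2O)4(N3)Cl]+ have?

2

An octahedron has six vertices in three trans pairs; every non-trans pair is cis.
The distinct arrangements are (2 in all): N3 and Cl mutually cis; N3 and Cl mutually trans.
Each arrangement has an internal mirror plane or centre of symmetry, so none is chiral.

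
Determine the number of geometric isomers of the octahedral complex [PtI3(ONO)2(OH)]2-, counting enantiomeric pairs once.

3

An octahedron has six vertices in three trans pairs; every non-trans pair is cis.
The distinct arrangements are (3 in all): I mer, ONO trans; I mer, ONO cis; I fac, ONO cis.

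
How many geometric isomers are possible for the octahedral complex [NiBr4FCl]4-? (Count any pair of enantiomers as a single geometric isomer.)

The six octahedral sites form three mutually perpendicular trans pairs.
Working through the distinct placements yields 2 geometric isomers: F and Cl mutually trans; F and Cl mutually cis.

2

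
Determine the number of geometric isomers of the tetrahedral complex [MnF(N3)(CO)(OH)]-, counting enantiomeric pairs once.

All four vertices of a tetrahedron are equivalent and mutually adjacent, so cis/trans isomerism cannot arise.
Only one geometric arrangement is possible; it has no improper symmetry element, so it exists as a pair of enantiomers (2 stereoisomers).

1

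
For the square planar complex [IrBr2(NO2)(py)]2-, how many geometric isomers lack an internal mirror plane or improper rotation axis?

0

The distinct arrangements are (2 in all): Br cis; Br trans.
Each arrangement has an internal mirror plane or centre of symmetry, so none is chiral.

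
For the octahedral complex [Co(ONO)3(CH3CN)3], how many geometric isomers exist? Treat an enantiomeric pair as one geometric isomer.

The six octahedral sites form three mutually perpendicular trans pairs.
There are 2 geometric isomers: ONO mer; ONO fac.

2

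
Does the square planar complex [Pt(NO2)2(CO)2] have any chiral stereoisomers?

no

A square has two trans pairs of vertices; adjacent vertices are cis.
Systematic placement gives 2 geometric isomers: NO2 cis; NO2 trans.
Each arrangement has an internal mirror plane or centre of symmetry, so none is chiral.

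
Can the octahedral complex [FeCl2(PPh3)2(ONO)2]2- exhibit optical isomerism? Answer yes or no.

In an octahedral complex each vertex has one trans partner and four cis neighbours.
Systematic placement gives 5 geometric isomers: Cl trans, PPh3 trans, ONO trans; Cl trans, PPh3 cis, ONO cis; Cl cis, PPh3 trans, ONO cis; Cl cis, PPh3 cis, ONO cis (chiral); Cl cis, PPh3 cis, ONO trans.
One of these lacks any improper symmetry element and so occurs as an enantiomeric pair, giving 5 + 1 = 6 stereoisomers in total.

yes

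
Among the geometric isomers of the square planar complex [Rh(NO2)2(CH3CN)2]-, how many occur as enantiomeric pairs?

Systematic placement gives 2 geometric isomers: NO2 cis; NO2 trans.
Each arrangement has an internal mirror plane or centre of symmetry, so none is chiral.

0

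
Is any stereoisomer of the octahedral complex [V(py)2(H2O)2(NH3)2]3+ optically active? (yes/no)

In an octahedral complex each vertex has one trans partner and four cis neighbours.
There are 5 geometric isomers: py trans, H2O trans, NH3 trans; py cis, H2O trans, NH3 cis; py trans, H2O cis, NH3 cis; py cis, H2O cis, NH3 cis (chiral); py cis, H2O cis, NH3 trans.
One of these lacks any improper symmetry element and so occurs as an enantiomeric pair, giving 5 + 1 = 6 stereoisomers in total.

yes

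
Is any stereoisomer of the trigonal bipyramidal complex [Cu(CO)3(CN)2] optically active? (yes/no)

no

The distinct arrangements are (3 in all): CN both axial; CN one axial, one equatorial; CN both equatorial.
Each arrangement has an internal mirror plane or centre of symmetry, so none is chiral.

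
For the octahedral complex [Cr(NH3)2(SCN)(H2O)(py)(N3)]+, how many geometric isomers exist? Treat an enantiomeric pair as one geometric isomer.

An octahedron has six vertices in three trans pairs; every non-trans pair is cis.
Placing the ligands in turn and identifying arrangements related by rotation or reflection leaves 9 distinct geometric isomers.

9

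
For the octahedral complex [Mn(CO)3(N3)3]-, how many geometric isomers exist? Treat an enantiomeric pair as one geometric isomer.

The distinct arrangements are (2 in all): CO mer; CO fac.

2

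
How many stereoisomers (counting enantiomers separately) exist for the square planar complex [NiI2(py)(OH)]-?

2

A square has two trans pairs of vertices; adjacent vertices are cis.
Working through the distinct placements yields 2 geometric isomers: I cis; I trans.
Each arrangement has an internal mirror plane or centre of symmetry, so none is chiral.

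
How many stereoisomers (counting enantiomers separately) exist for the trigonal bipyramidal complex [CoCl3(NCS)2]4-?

In a trigonal bipyramid the two axial positions differ from the three equatorial ones.
There are 3 geometric isomers: NCS both equatorial; NCS one axial, one equatorial; NCS both axial.
Each arrangement has an internal mirror plane or centre of symmetry, so none is chiral.

3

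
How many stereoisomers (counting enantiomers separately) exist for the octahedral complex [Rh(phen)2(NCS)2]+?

Each phen is bidentate and must span two cis positions.
The distinct arrangements are (2 in all): NCS trans; NCS cis (chiral).
One of these lacks any improper symmetry element and so occurs as an enantiomeric pair, giving 2 + 1 = 3 stereoisomers in total.

3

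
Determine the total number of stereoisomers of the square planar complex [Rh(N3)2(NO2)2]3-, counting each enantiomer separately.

2

Systematic placement gives 2 geometric isomers: N3 cis; N3 trans.
Each arrangement has an internal mirror plane or centre of symmetry, so none is chiral.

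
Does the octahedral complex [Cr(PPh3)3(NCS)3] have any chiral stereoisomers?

no

An octahedron has six vertices in three trans pairs; every non-trans pair is cis.
The distinct arrangements are (2 in all): PPh3 mer; PPh3 fac.
Each arrangement has an internal mirror plane or centre of symmetry, so none is chiral.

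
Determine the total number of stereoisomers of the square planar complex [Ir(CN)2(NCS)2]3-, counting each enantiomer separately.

In a square planar complex each vertex has one trans partner and two cis neighbours.
Systematic placement gives 2 geometric isomers: CN cis; CN trans.
Each arrangement has an internal mirror plane or centre of symmetry, so none is chiral.

2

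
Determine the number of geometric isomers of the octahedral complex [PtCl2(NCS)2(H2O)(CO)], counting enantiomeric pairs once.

The six octahedral sites form three mutually perpendicular trans pairs.
The distinct arrangements are (6 in all): Cl cis, NCS trans; Cl cis, NCS cis (3 arrangements, 2 chiral); Cl trans, NCS trans; Cl trans, NCS cis.

6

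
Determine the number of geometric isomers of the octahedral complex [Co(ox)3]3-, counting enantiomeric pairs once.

1

An octahedron has six vertices in three trans pairs; every non-trans pair is cis.
Each ox is bidentate and must span two cis positions.
Only one geometric arrangement is possible; it has no improper symmetry element, so it exists as a pair of enantiomers (2 stereoisomers).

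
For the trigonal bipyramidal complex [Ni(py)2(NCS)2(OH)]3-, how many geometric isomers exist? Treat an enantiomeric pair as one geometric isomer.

A trigonal bipyramid has two axial and three equatorial sites, which are chemically inequivalent.
Exhaustive case analysis gives 5 geometric isomers.

5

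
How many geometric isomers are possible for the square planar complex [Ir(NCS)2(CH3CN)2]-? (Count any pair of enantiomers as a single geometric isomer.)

A square has two trans pairs of vertices; adjacent vertices are cis.
Systematic placement gives 2 geometric isomers: NCS cis; NCS trans.

2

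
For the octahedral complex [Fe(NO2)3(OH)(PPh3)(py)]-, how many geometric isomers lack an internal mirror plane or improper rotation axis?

1

An octahedron has six vertices in three trans pairs; every non-trans pair is cis.
The distinct arrangements are (4 in all): NO2 mer (3 arrangements); NO2 fac (chiral).
One of these lacks any improper symmetry element and so occurs as an enantiomeric pair, giving 4 + 1 = 5 stereoisomers in total.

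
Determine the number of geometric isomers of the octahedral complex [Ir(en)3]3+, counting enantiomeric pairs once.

1

An octahedron has six vertices in three trans pairs; every non-trans pair is cis.
Each en is bidentate and must span two cis positions.
Only one geometric arrangement is possible; it has no improper symmetry element, so it exists as a pair of enantiomers (2 stereoisomers).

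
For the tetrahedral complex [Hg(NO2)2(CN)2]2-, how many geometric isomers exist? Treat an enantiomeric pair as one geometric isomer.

In a tetrahedral complex all four positions are equivalent and every pair of ligands is adjacent — there is no cis/trans distinction.
Only one geometric arrangement is possible.

1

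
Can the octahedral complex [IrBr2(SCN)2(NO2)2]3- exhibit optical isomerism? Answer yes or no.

yes

An octahedron has six vertices in three trans pairs; every non-trans pair is cis.
The distinct arrangements are (5 in all): Br trans, SCN trans, NO2 trans; Br trans, SCN cis, NO2 cis; Br cis, SCN trans, NO2 cis; Br cis, SCN cis, NO2 cis (chiral); Br cis, SCN cis, NO2 trans.
One of these lacks any improper symmetry element and so occurs as an enantiomeric pair, giving 5 + 1 = 6 stereoisomers in total.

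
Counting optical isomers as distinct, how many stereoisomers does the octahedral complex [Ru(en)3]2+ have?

2

The six octahedral sites form three mutually perpendicular trans pairs.
Each en is bidentate and must span two cis positions.
Only one geometric arrangement is possible; it has no improper symmetry element, so it exists as a pair of enantiomers (2 stereoisomers).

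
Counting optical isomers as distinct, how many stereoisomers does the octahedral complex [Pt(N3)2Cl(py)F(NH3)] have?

An octahedron has six vertices in three trans pairs; every non-trans pair is cis.
Systematic enumeration (placing each ligand type in turn and discarding arrangements equivalent by rotation or reflection) gives 9 geometric isomers.
Of these, 6 lack any improper symmetry element and so occur as enantiomeric pairs, giving 9 + 6 = 15 stereoisomers in total.

15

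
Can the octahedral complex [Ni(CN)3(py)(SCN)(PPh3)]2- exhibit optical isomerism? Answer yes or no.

yes

Systematic placement gives 4 geometric isomers: CN mer (3 arrangements); CN fac (chiral).
One of these lacks any improper symmetry element and so occurs as an enantiomeric pair, giving 4 + 1 = 5 stereoisomers in total.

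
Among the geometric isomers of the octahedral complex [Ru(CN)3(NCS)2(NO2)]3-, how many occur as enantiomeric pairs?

An octahedron has six vertices in three trans pairs; every non-trans pair is cis.
There are 3 geometric isomers: CN mer, NCS cis; CN mer, NCS trans; CN fac, NCS cis.
Each arrangement has an internal mirror plane or centre of symmetry, so none is chiral.

0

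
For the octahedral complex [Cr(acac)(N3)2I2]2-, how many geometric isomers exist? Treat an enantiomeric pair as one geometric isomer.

3

Each acac is bidentate and must span two cis positions.
There are 3 geometric isomers: N3 cis, I trans; N3 cis, I cis (chiral); N3 trans, I cis.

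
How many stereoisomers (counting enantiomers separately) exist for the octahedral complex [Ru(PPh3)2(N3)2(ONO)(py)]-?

In an octahedral complex each vertex has one trans partner and four cis neighbours.
Systematic placement gives 6 geometric isomers: PPh3 cis, N3 trans; PPh3 trans, N3 trans; PPh3 cis, N3 cis (3 arrangements, 2 chiral); PPh3 trans, N3 cis.
Of these, 2 lack any improper symmetry element and so occur as enantiomeric pairs, giving 6 + 2 = 8 stereoisomers in total.

8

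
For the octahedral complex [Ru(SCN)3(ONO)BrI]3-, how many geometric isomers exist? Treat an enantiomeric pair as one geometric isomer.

The six octahedral sites form three mutually perpendicular trans pairs.
Systematic placement gives 4 geometric isomers: SCN mer (3 arrangements); SCN fac (chiral).

4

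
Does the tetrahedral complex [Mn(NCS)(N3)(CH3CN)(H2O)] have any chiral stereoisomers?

yes

Only one geometric arrangement is possible; it has no improper symmetry element, so it exists as a pair of enantiomers (2 stereoisomers).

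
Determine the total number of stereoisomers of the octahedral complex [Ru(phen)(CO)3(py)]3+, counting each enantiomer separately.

The six octahedral sites form three mutually perpendicular trans pairs.
Each phen is bidentate and must span two cis positions.
There are 2 geometric isomers: CO mer; CO fac.
Each arrangement has an internal mirror plane or centre of symmetry, so none is chiral.

2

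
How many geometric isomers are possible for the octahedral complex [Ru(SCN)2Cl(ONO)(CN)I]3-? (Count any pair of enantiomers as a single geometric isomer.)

9

In an octahedral complex each vertex has one trans partner and four cis neighbours.
Systematic enumeration (placing each ligand type in turn and discarding arrangements equivalent by rotation or reflection) gives 9 geometric isomers.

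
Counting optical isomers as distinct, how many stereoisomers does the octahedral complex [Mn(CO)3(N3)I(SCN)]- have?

5

The six octahedral sites form three mutually perpendicular trans pairs.
There are 4 geometric isomers: CO mer (3 arrangements); CO fac (chiral).
One of these lacks any improper symmetry element and so occurs as an enantiomeric pair, giving 4 + 1 = 5 stereoisomers in total.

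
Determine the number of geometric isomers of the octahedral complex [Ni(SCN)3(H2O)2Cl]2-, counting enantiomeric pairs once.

The six octahedral sites form three mutually perpendicular trans pairs.
The distinct arrangements are (3 in all): SCN mer, H2O cis; SCN mer, H2O trans; SCN fac, H2O cis.

3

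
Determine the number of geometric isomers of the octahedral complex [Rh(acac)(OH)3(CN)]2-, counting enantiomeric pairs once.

Each acac is bidentate and must span two cis positions.
Systematic placement gives 2 geometric isomers: OH fac; OH mer.

2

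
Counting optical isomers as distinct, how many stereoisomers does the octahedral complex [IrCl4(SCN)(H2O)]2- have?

In an octahedral complex each vertex has one trans partner and four cis neighbours.
The distinct arrangements are (2 in all): SCN and H2O mutually trans; SCN and H2O mutually cis.
Each arrangement has an internal mirror plane or centre of symmetry, so none is chiral.

2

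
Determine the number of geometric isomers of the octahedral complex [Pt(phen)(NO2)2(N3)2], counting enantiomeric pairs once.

An octahedron has six vertices in three trans pairs; every non-trans pair is cis.
Each phen is bidentate and must span two cis positions.
The distinct arrangements are (3 in all): NO2 cis, N3 trans; NO2 cis, N3 cis (chiral); NO2 trans, N3 cis.

3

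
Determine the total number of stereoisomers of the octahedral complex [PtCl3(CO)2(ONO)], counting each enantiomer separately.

3

The six octahedral sites form three mutually perpendicular trans pairs.
There are 3 geometric isomers: Cl mer, CO trans; Cl fac, CO cis; Cl mer, CO cis.
Each arrangement has an internal mirror plane or centre of symmetry, so none is chiral.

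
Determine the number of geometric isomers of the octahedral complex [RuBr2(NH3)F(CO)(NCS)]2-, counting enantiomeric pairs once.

9

The six octahedral sites form three mutually perpendicular trans pairs.
Exhaustive case analysis gives 9 geometric isomers.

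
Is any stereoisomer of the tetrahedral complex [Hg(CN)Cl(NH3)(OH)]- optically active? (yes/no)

yes

In a tetrahedral complex all four positions are equivalent and every pair of ligands is adjacent — there is no cis/trans distinction.
Only one geometric arrangement is possible; it has no improper symmetry element, so it exists as a pair of enantiomers (2 stereoisomers).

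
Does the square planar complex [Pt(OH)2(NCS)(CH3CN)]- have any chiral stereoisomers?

no

In a square planar complex each vertex has one trans partner and two cis neighbours.
Working through the distinct placements yields 2 geometric isomers: OH cis; OH trans.
Each arrangement has an internal mirror plane or centre of symmetry, so none is chiral.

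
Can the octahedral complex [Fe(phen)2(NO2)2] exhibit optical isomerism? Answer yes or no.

In an octahedral complex each vertex has one trans partner and four cis neighbours.
Each phen is bidentate and must span two cis positions.
Systematic placement gives 2 geometric isomers: NO2 trans; NO2 cis (chiral).
One of these lacks any improper symmetry element and so occurs as an enantiomeric pair, giving 2 + 1 = 3 stereoisomers in total.

yes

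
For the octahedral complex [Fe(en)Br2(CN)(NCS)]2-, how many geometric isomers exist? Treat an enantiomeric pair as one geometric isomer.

Each en is bidentate and must span two cis positions.
Systematic placement gives 4 geometric isomers: Br trans; Br cis (3 arrangements, 2 chiral).

4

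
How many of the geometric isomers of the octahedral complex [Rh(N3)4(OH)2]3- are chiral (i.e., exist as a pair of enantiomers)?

The six octahedral sites form three mutually perpendicular trans pairs.
Systematic placement gives 2 geometric isomers: OH trans; OH cis.
Each arrangement has an internal mirror plane or centre of symmetry, so none is chiral.

0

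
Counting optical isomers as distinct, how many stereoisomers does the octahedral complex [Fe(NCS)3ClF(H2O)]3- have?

The six octahedral sites form three mutually perpendicular trans pairs.
Working through the distinct placements yields 4 geometric isomers: NCS mer (3 arrangements); NCS fac (chiral).
One of these lacks any improper symmetry element and so occurs as an enantiomeric pair, giving 4 + 1 = 5 stereoisomers in total.

5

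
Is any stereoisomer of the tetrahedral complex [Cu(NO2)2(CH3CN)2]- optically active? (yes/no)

All four vertices of a tetrahedron are equivalent and mutually adjacent, so cis/trans isomerism cannot arise.
Only one geometric arrangement is possible.

no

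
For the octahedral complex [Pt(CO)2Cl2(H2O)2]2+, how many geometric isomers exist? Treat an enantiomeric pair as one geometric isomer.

5

There are 5 geometric isomers: CO trans, Cl trans, H2O trans; CO trans, Cl cis, H2O cis; CO cis, Cl cis, H2O trans; CO cis, Cl cis, H2O cis (chiral); CO cis, Cl trans, H2O cis.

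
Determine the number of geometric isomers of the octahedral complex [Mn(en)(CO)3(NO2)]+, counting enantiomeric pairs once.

2

In an octahedral complex each vertex has one trans partner and four cis neighbours.
Each en is bidentate and must span two cis positions.
There are 2 geometric isomers: CO mer; CO fac.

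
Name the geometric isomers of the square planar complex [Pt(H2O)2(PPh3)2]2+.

cis and trans

The distinct arrangements are (2 in all): H2O cis; H2O trans.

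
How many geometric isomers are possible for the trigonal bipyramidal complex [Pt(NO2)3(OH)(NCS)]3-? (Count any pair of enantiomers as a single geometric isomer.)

4

Systematic placement gives 4 geometric isomers: OH equatorial, NCS axial; OH axial, NCS axial; OH equatorial, NCS equatorial; OH axial, NCS equatorial.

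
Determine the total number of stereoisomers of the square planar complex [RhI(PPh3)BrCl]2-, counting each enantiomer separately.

A square has two trans pairs of vertices; adjacent vertices are cis.
Working through the distinct placements yields 3 geometric isomers: (Br/I trans, Cl/PPh3 trans); (Br/PPh3 trans, Cl/I trans); (Br/Cl trans, I/PPh3 trans).
Each arrangement has an internal mirror plane or centre of symmetry, so none is chiral.

3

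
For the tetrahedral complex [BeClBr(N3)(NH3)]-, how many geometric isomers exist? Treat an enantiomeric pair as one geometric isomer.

In a tetrahedral complex all four positions are equivalent and every pair of ligands is adjacent — there is no cis/trans distinction.
Only one geometric arrangement is possible; it has no improper symmetry element, so it exists as a pair of enantiomers (2 stereoisomers).

1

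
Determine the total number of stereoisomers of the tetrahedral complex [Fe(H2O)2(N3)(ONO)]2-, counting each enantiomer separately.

In a tetrahedral complex all four positions are equivalent and every pair of ligands is adjacent — there is no cis/trans distinction.
Only one geometric arrangement is possible.

1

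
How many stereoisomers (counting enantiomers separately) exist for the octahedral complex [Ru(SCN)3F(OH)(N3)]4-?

5

An octahedron has six vertices in three trans pairs; every non-trans pair is cis.
Systematic placement gives 4 geometric isomers: SCN mer (3 arrangements); SCN fac (chiral).
One of these lacks any improper symmetry element and so occurs as an enantiomeric pair, giving 4 + 1 = 5 stereoisomers in total.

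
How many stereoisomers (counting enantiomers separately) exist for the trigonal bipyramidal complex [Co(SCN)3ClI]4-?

4

In a trigonal bipyramid the two axial positions differ from the three equatorial ones.
There are 4 geometric isomers: Cl axial, I axial; Cl axial, I equatorial; Cl equatorial, I axial; Cl equatorial, I equatorial.
Each arrangement has an internal mirror plane or centre of symmetry, so none is chiral.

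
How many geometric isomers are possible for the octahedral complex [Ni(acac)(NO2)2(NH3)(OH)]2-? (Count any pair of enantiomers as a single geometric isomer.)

4

Each acac is bidentate and must span two cis positions.
Systematic placement gives 4 geometric isomers: NO2 cis (3 arrangements, 2 chiral); NO2 trans.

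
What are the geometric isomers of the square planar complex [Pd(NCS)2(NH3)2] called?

cis and trans

A square has two trans pairs of vertices; adjacent vertices are cis.
Working through the distinct placements yields 2 geometric isomers: NCS cis; NCS trans.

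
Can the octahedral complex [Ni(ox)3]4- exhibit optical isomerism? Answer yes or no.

yes

The six octahedral sites form three mutually perpendicular trans pairs.
Each ox is bidentate and must span two cis positions.
Only one geometric arrangement is possible; it has no improper symmetry element, so it exists as a pair of enantiomers (2 stereoisomers).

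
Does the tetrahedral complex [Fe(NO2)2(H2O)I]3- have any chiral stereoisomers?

no

In a tetrahedral complex all four positions are equivalent and every pair of ligands is adjacent — there is no cis/trans distinction.
Only one geometric arrangement is possible.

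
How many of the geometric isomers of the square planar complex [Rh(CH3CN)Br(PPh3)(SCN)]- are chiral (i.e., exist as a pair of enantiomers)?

In a square planar complex each vertex has one trans partner and two cis neighbours.
There are 3 geometric isomers: (Br/PPh3 trans, CH3CN/SCN trans); (Br/SCN trans, CH3CN/PPh3 trans); (Br/CH3CN trans, PPh3/SCN trans).
Each arrangement has an internal mirror plane or centre of symmetry, so none is chiral.

0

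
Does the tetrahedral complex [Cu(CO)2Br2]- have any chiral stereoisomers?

In a tetrahedral complex all four positions are equivalent and every pair of ligands is adjacent — there is no cis/trans distinction.
Only one geometric arrangement is possible.

no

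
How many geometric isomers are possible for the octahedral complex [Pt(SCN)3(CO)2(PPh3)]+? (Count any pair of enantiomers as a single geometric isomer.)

In an octahedral complex each vertex has one trans partner and four cis neighbours.
The distinct arrangements are (3 in all): SCN mer, CO trans; SCN mer, CO cis; SCN fac, CO cis.

3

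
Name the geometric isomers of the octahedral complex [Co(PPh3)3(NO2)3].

The six octahedral sites form three mutually perpendicular trans pairs.
There are 2 geometric isomers: PPh3 mer; PPh3 fac.

fac and mer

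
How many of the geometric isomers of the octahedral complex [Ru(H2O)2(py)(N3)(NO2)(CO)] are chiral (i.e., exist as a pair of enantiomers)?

6

An octahedron has six vertices in three trans pairs; every non-trans pair is cis.
Systematic enumeration (placing each ligand type in turn and discarding arrangements equivalent by rotation or reflection) gives 9 geometric isomers.
Of these, 6 lack any improper symmetry element and so occur as enantiomeric pairs, giving 9 + 6 = 15 stereoisomers in total.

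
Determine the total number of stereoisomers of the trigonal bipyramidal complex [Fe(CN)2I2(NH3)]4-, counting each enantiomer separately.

6

Placing the ligands in turn and identifying arrangements related by rotation or reflection leaves 5 distinct geometric isomers.
One of these lacks any improper symmetry element and so occurs as an enantiomeric pair, giving 5 + 1 = 6 stereoisomers in total.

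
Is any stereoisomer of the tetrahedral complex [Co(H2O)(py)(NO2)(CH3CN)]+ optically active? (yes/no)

Only one geometric arrangement is possible; it has no improper symmetry element, so it exists as a pair of enantiomers (2 stereoisomers).

yes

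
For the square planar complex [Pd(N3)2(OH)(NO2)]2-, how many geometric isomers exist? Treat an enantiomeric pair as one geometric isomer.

A square has two trans pairs of vertices; adjacent vertices are cis.
The distinct arrangements are (2 in all): N3 cis; N3 trans.

2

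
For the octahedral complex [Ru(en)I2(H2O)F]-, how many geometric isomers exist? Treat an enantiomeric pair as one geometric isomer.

4

In an octahedral complex each vertex has one trans partner and four cis neighbours.
Each en is bidentate and must span two cis positions.
There are 4 geometric isomers: I cis (3 arrangements, 2 chiral); I trans.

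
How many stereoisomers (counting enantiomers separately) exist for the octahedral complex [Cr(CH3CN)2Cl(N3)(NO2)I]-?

Exhaustive case analysis gives 9 geometric isomers.
Of these, 6 lack any improper symmetry element and so occur as enantiomeric pairs, giving 9 + 6 = 15 stereoisomers in total.

15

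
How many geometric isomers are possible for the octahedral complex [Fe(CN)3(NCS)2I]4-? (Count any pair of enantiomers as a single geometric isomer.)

The six octahedral sites form three mutually perpendicular trans pairs.
The distinct arrangements are (3 in all): CN mer, NCS trans; CN mer, NCS cis; CN fac, NCS cis.

3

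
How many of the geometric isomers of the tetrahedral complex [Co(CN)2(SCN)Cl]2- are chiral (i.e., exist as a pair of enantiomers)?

0

All four vertices of a tetrahedron are equivalent and mutually adjacent, so cis/trans isomerism cannot arise.
Only one geometric arrangement is possible.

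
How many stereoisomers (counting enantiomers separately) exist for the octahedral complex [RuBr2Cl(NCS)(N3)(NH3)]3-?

In an octahedral complex each vertex has one trans partner and four cis neighbours.
Systematic enumeration (placing each ligand type in turn and discarding arrangements equivalent by rotation or reflection) gives 9 geometric isomers.
Of these, 6 lack any improper symmetry element and so occur as enantiomeric pairs, giving 9 + 6 = 15 stereoisomers in total.

15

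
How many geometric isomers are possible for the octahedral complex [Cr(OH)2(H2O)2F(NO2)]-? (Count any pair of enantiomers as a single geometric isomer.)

6

An octahedron has six vertices in three trans pairs; every non-trans pair is cis.
There are 6 geometric isomers: OH trans, H2O cis; OH cis, H2O cis (3 arrangements, 2 chiral); OH trans, H2O trans; OH cis, H2O trans.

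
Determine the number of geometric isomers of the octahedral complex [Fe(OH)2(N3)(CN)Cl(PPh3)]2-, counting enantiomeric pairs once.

An octahedron has six vertices in three trans pairs; every non-trans pair is cis.
Placing the ligands in turn and identifying arrangements related by rotation or reflection leaves 9 distinct geometric isomers.

9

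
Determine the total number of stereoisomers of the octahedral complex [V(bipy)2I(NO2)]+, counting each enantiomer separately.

Each bipy is bidentate and must span two cis positions.
There are 2 geometric isomers: I and NO2 mutually trans; I and NO2 mutually cis (chiral).
One of these lacks any improper symmetry element and so occurs as an enantiomeric pair, giving 2 + 1 = 3 stereoisomers in total.

3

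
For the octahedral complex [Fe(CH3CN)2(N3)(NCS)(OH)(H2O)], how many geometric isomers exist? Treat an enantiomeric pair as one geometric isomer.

Exhaustive case analysis gives 9 geometric isomers.

9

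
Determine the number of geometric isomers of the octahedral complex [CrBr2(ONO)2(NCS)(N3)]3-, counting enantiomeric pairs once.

6

The six octahedral sites form three mutually perpendicular trans pairs.
The distinct arrangements are (6 in all): Br trans, ONO trans; Br trans, ONO cis; Br cis, ONO trans; Br cis, ONO cis (3 arrangements, 2 chiral).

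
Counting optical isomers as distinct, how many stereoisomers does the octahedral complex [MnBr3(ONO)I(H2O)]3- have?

5

In an octahedral complex each vertex has one trans partner and four cis neighbours.
Systematic placement gives 4 geometric isomers: Br mer (3 arrangements); Br fac (chiral).
One of these lacks any improper symmetry element and so occurs as an enantiomeric pair, giving 4 + 1 = 5 stereoisomers in total.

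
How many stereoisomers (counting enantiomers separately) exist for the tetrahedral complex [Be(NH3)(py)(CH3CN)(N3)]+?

2

Only one geometric arrangement is possible; it has no improper symmetry element, so it exists as a pair of enantiomers (2 stereoisomers).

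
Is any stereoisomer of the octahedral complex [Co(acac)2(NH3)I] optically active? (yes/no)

yes

In an octahedral complex each vertex has one trans partner and four cis neighbours.
Each acac is bidentate and must span two cis positions.
There are 2 geometric isomers: NH3 and I mutually trans; NH3 and I mutually cis (chiral).
One of these lacks any improper symmetry element and so occurs as an enantiomeric pair, giving 2 + 1 = 3 stereoisomers in total.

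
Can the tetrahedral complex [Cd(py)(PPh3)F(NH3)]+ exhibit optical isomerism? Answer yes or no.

Only one geometric arrangement is possible; it has no improper symmetry element, so it exists as a pair of enantiomers (2 stereoisomers).

yes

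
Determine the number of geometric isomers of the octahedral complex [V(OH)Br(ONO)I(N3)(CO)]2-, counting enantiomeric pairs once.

In an octahedral complex each vertex has one trans partner and four cis neighbours.
Placing the ligands in turn and identifying arrangements related by rotation or reflection leaves 15 distinct geometric isomers.

15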